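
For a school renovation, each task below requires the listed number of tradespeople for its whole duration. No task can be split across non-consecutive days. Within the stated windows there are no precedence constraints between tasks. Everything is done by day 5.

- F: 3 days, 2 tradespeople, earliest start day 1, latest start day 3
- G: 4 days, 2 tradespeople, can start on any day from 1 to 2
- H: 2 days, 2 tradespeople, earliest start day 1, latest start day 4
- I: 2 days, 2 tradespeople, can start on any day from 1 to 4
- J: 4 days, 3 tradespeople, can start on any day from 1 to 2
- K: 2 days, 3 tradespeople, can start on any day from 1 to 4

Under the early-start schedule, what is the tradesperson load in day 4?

5

At early start, day 4 has: G, J.
Demand: 2 + 3 = 5.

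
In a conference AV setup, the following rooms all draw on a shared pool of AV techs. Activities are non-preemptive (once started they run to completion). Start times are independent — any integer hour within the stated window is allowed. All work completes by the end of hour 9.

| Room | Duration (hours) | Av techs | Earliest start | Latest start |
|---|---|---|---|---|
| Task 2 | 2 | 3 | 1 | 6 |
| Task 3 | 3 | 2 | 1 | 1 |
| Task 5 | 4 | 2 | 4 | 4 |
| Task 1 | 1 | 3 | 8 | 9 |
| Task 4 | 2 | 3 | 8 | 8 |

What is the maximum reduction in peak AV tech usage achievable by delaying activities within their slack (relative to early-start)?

0

Early-start peak: h1:5  h2:5  h3:2  h4:2  h5:2  h6:2  h7:2  h8:6  h9:3 ⇒ 6.
Leveled (Task 2@1, Task 3@1, Task 5@4, Task 1@8, Task 4@8): h1:5  h2:5  h3:2  h4:2  h5:2  h6:2  h7:2  h8:6  h9:3 ⇒ 6.
Reduction 6 − 6 = 0.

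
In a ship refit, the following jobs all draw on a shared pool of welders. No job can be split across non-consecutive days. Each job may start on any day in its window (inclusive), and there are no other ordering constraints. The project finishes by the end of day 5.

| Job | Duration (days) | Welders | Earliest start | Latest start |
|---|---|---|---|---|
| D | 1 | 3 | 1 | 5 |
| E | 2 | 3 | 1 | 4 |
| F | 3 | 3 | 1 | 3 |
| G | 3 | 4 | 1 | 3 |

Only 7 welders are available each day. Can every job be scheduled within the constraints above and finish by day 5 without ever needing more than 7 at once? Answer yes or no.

yes

Schedule D@1, E@1, F@2, G@3: d1:6  d2:6  d3:7  d4:7  d5:4 — peak 7 ≤ 7.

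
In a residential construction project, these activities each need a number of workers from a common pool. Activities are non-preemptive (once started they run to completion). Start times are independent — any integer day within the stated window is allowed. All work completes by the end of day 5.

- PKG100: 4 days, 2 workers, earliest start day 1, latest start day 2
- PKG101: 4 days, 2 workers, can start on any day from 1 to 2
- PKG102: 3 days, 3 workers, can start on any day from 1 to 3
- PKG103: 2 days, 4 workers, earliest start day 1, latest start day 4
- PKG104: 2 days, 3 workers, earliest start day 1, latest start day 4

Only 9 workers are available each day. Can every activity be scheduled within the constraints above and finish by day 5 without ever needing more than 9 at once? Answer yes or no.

no

The minimum achievable peak is 10; 9 < 10, so no feasible schedule stays within the cap.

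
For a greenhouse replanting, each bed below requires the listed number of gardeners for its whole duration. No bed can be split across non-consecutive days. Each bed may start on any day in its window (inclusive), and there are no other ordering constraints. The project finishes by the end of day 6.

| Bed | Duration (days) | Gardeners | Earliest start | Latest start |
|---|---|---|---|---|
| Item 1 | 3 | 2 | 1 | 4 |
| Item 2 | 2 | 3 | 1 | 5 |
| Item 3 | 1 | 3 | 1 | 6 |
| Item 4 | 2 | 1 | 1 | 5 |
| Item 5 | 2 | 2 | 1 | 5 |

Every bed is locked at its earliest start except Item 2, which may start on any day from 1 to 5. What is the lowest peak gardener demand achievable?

8

Item 2@1: d1:11  d2:8  d3:2  d4:0  d5:0  d6:0 → peak 11
Item 2@2: d1:8  d2:8  d3:5  d4:0  d5:0  d6:0 → peak 8
Item 2@3: d1:8  d2:5  d3:5  d4:3  d5:0  d6:0 → peak 8
Item 2@4: d1:8  d2:5  d3:2  d4:3  d5:3  d6:0 → peak 8
Item 2@5: d1:8  d2:5  d3:2  d4:0  d5:3  d6:3 → peak 8
Best is Item 2@2, peak 8.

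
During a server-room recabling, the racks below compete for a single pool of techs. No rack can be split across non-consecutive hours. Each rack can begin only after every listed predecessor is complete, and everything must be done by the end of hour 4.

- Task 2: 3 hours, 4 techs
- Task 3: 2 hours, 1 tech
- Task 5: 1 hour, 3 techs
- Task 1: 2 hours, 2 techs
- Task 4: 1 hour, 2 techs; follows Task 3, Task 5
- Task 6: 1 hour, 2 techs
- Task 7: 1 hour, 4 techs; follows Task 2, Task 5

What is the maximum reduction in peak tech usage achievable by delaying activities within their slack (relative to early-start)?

Early-start peak: h1:12  h2:7  h3:6  h4:4 ⇒ 12.
Leveled (Task 2@1, Task 3@1, Task 5@1, Task 1@2, Task 4@3, Task 6@4, Task 7@4): h1:8  h2:7  h3:8  h4:6 ⇒ 8.
Reduction 12 − 8 = 4.

4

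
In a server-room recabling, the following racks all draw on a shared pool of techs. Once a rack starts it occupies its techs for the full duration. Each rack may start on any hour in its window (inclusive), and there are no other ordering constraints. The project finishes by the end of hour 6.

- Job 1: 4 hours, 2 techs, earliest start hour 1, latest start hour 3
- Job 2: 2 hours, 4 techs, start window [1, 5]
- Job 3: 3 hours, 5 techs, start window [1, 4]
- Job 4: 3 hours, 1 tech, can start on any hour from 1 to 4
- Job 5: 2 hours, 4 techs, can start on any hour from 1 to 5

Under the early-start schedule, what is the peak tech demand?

16

Early-start schedule: Job 1@1, Job 2@1, Job 3@1, Job 4@1, Job 5@1.
Load per hour: hour 1: 16, hour 2: 16, hour 3: 8, hour 4: 2, hour 5: 0, hour 6: 0.
Peak is 16.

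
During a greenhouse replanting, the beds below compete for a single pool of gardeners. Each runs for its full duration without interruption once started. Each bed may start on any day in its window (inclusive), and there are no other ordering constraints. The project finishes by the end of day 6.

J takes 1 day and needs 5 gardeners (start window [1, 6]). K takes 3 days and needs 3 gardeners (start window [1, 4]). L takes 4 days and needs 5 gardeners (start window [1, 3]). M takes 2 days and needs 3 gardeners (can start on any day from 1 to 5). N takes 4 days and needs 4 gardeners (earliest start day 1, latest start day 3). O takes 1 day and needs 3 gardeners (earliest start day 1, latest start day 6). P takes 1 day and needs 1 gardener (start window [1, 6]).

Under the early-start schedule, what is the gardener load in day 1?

24

At early start, day 1 has: J, K, L, M, N, O, P.
Demand: 5 + 3 + 5 + 3 + 4 + 3 + 1 = 24.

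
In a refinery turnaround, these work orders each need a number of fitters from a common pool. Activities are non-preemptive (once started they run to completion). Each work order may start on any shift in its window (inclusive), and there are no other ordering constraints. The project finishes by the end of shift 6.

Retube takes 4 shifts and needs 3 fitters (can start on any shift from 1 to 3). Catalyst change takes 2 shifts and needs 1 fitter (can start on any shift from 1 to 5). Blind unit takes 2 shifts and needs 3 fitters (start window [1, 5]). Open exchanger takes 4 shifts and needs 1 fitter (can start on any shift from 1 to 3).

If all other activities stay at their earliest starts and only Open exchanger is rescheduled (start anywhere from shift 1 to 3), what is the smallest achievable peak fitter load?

7

Open exchanger@1: s1:8  s2:8  s3:4  s4:4  s5:0  s6:0 → peak 8
Open exchanger@2: s1:7  s2:8  s3:4  s4:4  s5:1  s6:0 → peak 8
Open exchanger@3: s1:7  s2:7  s3:4  s4:4  s5:1  s6:1 → peak 7
Best is Open exchanger@3, peak 7.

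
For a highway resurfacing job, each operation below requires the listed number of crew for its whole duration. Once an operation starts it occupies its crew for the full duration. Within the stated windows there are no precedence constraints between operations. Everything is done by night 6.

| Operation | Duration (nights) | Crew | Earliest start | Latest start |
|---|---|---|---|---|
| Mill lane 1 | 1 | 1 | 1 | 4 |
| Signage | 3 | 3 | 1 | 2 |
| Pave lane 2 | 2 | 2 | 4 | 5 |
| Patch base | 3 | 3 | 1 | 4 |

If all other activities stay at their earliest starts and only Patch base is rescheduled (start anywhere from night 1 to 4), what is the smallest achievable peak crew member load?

5

Patch base@1: n1:7  n2:6  n3:6  n4:2  n5:2  n6:0 → peak 7
Patch base@2: n1:4  n2:6  n3:6  n4:5  n5:2  n6:0 → peak 6
Patch base@3: n1:4  n2:3  n3:6  n4:5  n5:5  n6:0 → peak 6
Patch base@4: n1:4  n2:3  n3:3  n4:5  n5:5  n6:3 → peak 5
Best is Patch base@4, peak 5.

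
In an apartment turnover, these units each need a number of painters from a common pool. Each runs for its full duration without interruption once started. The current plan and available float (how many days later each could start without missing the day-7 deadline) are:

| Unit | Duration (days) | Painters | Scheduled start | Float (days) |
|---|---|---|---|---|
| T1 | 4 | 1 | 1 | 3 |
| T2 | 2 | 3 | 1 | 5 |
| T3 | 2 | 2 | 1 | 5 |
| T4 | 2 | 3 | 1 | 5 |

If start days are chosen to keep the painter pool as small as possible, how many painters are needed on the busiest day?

Early-start (T1@1, T2@1, T3@1, T4@1) gives peak 9: d1:9  d2:9  d3:1  d4:1  d5:0  d6:0  d7:0.
Shift T3→3, T4→5.
Schedule T1@1, T2@1, T3@3, T4@5: d1:4  d2:4  d3:3  d4:3  d5:3  d6:3  d7:0 — peak 4.

4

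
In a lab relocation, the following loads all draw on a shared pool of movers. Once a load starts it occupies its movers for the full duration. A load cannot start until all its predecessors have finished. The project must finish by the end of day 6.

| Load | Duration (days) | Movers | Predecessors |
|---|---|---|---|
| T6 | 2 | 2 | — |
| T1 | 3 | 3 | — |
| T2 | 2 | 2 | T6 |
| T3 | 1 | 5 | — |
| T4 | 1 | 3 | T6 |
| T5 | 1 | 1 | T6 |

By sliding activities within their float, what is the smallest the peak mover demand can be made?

5

Early-start (T6@1, T1@1, T2@3, T3@1, T4@3, T5@3) gives peak 10: d1:10  d2:5  d3:9  d4:2  d5:0  d6:0.
Shift T3→5, T4→4, T5→6.
Schedule T6@1, T1@1, T2@3, T3@5, T4@4, T5@6: d1:5  d2:5  d3:5  d4:5  d5:5  d6:1 — peak 5.
Total mover-days = 26 over 6 days ⇒ peak ≥ ⌈26/6⌉ = 5, so 5 is optimal.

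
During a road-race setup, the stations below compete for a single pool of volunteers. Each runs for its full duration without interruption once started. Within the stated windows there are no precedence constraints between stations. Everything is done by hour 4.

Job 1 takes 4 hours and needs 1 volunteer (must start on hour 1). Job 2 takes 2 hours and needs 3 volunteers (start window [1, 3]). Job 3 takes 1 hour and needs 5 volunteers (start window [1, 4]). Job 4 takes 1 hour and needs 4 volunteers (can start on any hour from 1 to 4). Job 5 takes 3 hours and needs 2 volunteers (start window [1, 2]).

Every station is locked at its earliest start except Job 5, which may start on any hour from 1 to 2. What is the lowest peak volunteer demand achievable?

13

Job 5@1: h1:15  h2:6  h3:3  h4:1 → peak 15
Job 5@2: h1:13  h2:6  h3:3  h4:3 → peak 13
Best is Job 5@2, peak 13.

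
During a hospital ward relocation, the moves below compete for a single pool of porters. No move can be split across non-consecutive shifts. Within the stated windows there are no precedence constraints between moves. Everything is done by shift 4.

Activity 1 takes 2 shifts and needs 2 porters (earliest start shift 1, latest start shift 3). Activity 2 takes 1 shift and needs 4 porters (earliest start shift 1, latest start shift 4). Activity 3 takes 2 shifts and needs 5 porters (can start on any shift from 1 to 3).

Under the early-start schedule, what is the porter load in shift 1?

At early start, shift 1 has: Activity 1, Activity 2, Activity 3.
Demand: 2 + 4 + 5 = 11.

11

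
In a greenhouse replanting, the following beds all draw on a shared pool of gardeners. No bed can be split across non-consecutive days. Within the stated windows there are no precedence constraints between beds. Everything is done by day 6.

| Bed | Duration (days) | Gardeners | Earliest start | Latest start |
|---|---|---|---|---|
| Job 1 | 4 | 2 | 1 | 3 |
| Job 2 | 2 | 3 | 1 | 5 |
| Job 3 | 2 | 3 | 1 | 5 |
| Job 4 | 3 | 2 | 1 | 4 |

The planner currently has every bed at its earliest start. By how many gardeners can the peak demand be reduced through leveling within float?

5

Early-start peak: d1:10  d2:10  d3:4  d4:2  d5:0  d6:0 ⇒ 10.
Leveled (Job 1@1, Job 2@1, Job 3@5, Job 4@3): d1:5  d2:5  d3:4  d4:4  d5:5  d6:3 ⇒ 5.
Reduction 10 − 5 = 5.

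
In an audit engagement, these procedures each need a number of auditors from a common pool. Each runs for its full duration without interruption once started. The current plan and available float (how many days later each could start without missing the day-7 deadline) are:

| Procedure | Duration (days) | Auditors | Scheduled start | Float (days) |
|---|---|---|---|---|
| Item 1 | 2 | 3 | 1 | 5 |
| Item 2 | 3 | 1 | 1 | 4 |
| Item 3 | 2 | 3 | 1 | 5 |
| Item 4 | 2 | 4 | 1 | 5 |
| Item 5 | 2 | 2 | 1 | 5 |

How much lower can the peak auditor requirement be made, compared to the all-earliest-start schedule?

8

Early-start peak: d1:13  d2:13  d3:1  d4:0  d5:0  d6:0  d7:0 ⇒ 13.
Leveled (Item 1@1, Item 2@1, Item 3@3, Item 4@6, Item 5@4): d1:4  d2:4  d3:4  d4:5  d5:2  d6:4  d7:4 ⇒ 5.
Reduction 13 − 5 = 8.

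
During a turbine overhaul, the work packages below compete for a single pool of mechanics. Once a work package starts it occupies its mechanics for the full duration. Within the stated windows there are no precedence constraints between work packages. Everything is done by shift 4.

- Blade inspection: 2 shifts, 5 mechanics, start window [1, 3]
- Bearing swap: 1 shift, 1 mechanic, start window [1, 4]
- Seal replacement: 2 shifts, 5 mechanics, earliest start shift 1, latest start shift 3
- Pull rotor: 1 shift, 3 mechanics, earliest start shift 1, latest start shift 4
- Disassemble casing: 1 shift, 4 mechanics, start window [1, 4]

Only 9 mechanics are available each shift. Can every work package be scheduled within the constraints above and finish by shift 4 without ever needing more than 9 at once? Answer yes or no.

yes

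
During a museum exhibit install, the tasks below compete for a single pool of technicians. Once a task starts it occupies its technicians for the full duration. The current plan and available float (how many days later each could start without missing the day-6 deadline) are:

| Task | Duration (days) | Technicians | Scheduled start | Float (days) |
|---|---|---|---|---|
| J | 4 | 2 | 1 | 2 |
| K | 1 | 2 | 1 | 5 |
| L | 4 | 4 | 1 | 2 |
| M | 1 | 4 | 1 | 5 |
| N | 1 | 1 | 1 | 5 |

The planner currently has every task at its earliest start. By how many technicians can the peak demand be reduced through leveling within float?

Early-start peak: d1:13  d2:6  d3:6  d4:6  d5:0  d6:0 ⇒ 13.
Leveled (J@1, K@1, L@2, M@6, N@1): d1:5  d2:6  d3:6  d4:6  d5:4  d6:4 ⇒ 6.
Reduction 13 − 6 = 7.

7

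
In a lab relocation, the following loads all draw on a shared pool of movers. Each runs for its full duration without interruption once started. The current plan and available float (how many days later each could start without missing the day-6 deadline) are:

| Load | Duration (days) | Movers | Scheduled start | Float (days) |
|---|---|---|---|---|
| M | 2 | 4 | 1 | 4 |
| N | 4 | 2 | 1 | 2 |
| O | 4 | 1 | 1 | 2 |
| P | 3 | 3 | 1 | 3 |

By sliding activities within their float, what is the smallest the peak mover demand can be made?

Early-start (M@1, N@1, O@1, P@1) gives peak 10: d1:10  d2:10  d3:6  d4:3  d5:0  d6:0.
Shift O→3, P→3.
Schedule M@1, N@1, O@3, P@3: d1:6  d2:6  d3:6  d4:6  d5:4  d6:1 — peak 6.

6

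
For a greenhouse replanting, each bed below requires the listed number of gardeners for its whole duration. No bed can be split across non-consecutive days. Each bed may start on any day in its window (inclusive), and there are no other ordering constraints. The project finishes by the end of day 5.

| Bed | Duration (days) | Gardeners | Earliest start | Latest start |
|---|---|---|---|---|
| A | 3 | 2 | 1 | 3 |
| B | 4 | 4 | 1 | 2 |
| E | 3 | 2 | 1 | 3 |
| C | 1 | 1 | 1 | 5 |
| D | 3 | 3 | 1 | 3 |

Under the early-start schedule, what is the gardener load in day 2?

11

At early start, day 2 has: A, B, E, D.
Demand: 2 + 4 + 2 + 3 = 11.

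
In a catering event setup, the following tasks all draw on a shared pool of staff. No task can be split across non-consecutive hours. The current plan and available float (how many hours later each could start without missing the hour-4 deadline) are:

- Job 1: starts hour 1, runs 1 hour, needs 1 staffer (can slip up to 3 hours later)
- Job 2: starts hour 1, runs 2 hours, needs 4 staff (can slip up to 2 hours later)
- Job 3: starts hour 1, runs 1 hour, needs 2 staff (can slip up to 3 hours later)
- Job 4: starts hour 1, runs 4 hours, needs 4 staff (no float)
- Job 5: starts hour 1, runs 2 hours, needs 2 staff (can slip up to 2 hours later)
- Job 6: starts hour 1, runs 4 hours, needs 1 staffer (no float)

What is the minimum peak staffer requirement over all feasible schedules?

9

Early-start (Job 1@1, Job 2@1, Job 3@1, Job 4@1, Job 5@1, Job 6@1) gives peak 14: h1:14  h2:11  h3:5  h4:5.
Shift Job 2→3, Job 3→2.
Schedule Job 1@1, Job 2@3, Job 3@2, Job 4@1, Job 5@1, Job 6@1: h1:8  h2:9  h3:9  h4:9 — peak 9.
Total staffer-hours = 35 over 4 hours ⇒ peak ≥ ⌈35/4⌉ = 9, so 9 is optimal.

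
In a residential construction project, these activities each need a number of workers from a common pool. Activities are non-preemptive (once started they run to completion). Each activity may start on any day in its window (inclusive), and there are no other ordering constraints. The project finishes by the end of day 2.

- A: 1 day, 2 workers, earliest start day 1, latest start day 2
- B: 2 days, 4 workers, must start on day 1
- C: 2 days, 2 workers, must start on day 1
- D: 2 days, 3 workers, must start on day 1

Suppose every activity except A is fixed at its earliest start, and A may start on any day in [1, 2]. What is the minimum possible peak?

A@1: d1:11  d2:9 → peak 11
A@2: d1:9  d2:11 → peak 11
Best is A@1, peak 11.

11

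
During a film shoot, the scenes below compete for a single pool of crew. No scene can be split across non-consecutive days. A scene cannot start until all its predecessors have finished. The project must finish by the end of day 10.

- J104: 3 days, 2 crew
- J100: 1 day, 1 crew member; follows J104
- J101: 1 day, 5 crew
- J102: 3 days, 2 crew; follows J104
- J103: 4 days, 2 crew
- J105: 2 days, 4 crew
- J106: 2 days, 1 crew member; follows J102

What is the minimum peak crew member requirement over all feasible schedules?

5

Early-start (J104@1, J100@4, J101@1, J102@4, J103@1, J105@1, J106@7) gives peak 13: d1:13  d2:8  d3:4  d4:5  d5:2  d6:2  d7:1  d8:1  d9:0  d10:0.
Shift J101→5, J102→6, J105→9, J106→9.
Schedule J104@1, J100@4, J101@5, J102@6, J103@1, J105@9, J106@9: d1:4  d2:4  d3:4  d4:3  d5:5  d6:2  d7:2  d8:2  d9:5  d10:5 — peak 5.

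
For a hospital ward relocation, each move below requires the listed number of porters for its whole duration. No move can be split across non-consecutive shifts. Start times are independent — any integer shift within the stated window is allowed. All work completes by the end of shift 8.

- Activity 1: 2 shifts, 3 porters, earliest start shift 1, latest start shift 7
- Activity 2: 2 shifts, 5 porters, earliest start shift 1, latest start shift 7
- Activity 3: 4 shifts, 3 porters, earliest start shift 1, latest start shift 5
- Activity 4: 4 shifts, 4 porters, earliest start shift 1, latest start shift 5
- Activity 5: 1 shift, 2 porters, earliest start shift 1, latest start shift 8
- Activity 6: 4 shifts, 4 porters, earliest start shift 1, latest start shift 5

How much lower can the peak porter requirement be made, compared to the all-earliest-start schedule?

13

Early-start peak: s1:21  s2:19  s3:11  s4:11  s5:0  s6:0  s7:0  s8:0 ⇒ 21.
Leveled (Activity 1@1, Activity 2@3, Activity 3@1, Activity 4@5, Activity 5@1, Activity 6@5): s1:8  s2:6  s3:8  s4:8  s5:8  s6:8  s7:8  s8:8 ⇒ 8.
Reduction 21 − 8 = 13.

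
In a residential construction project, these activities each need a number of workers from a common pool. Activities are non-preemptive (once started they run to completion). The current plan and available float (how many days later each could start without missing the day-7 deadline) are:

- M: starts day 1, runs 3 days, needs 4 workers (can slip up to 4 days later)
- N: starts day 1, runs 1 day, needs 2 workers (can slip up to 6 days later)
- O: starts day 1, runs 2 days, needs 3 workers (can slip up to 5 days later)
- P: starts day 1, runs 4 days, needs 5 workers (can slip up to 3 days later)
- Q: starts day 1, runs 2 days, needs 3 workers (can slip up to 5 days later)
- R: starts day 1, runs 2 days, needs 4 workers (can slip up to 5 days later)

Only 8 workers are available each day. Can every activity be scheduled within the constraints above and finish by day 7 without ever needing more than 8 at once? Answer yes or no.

yes

Schedule M@1, N@1, O@4, P@4, Q@6, R@2: d1:6  d2:8  d3:8  d4:8  d5:8  d6:8  d7:8 — peak 8 ≤ 8.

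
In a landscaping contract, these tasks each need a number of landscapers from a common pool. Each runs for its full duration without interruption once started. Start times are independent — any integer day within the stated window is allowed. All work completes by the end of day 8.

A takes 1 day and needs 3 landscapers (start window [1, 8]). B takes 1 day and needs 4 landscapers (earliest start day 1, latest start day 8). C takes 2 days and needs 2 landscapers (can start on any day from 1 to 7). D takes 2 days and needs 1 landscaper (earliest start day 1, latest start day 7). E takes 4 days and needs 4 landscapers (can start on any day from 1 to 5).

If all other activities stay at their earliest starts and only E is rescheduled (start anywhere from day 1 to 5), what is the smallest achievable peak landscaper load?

E@1: d1:14  d2:7  d3:4  d4:4  d5:0  d6:0  d7:0  d8:0 → peak 14
E@2: d1:10  d2:7  d3:4  d4:4  d5:4  d6:0  d7:0  d8:0 → peak 10
E@3: d1:10  d2:3  d3:4  d4:4  d5:4  d6:4  d7:0  d8:0 → peak 10
E@4: d1:10  d2:3  d3:0  d4:4  d5:4  d6:4  d7:4  d8:0 → peak 10
E@5: d1:10  d2:3  d3:0  d4:0  d5:4  d6:4  d7:4  d8:4 → peak 10
Best is E@2, peak 10.

10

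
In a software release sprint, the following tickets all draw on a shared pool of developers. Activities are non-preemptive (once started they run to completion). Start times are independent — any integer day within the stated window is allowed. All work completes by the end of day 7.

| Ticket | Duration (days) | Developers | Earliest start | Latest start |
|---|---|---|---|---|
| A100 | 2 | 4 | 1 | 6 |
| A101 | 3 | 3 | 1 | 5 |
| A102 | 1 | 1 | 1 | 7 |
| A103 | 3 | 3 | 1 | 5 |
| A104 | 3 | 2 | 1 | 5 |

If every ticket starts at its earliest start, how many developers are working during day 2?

At early start, day 2 has: A100, A101, A103, A104.
Demand: 4 + 3 + 3 + 2 = 12.

12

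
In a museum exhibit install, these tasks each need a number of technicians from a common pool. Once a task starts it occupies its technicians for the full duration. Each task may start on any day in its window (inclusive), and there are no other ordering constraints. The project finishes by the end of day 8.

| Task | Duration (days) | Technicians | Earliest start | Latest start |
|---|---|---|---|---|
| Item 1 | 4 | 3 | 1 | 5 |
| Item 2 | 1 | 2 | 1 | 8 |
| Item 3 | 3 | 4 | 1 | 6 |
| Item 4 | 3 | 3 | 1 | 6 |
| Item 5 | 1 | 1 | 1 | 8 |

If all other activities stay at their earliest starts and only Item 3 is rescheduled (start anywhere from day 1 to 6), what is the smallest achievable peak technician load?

9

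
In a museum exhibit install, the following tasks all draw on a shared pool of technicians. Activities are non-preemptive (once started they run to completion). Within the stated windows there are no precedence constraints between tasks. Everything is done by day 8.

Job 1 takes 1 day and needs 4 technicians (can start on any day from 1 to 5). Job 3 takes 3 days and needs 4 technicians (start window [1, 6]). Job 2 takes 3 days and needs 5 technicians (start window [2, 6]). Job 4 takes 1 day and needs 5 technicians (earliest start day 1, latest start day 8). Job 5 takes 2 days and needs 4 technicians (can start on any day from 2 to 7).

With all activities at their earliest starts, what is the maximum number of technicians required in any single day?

13

Early-start schedule: Job 1@1, Job 3@1, Job 2@2, Job 4@1, Job 5@2.
Load per day: day 1: 13, day 2: 13, day 3: 13, day 4: 5, day 5: 0, day 6: 0, day 7: 0, day 8: 0.
Peak is 13.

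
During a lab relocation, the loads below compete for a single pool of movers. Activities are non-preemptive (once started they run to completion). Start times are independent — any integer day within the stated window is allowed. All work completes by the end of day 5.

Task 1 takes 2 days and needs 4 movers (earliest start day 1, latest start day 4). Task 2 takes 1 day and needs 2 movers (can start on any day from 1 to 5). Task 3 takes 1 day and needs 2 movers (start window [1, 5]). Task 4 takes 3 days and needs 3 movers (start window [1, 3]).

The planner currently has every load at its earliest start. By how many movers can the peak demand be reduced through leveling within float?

Early-start peak: d1:11  d2:7  d3:3  d4:0  d5:0 ⇒ 11.
Leveled (Task 1@1, Task 2@3, Task 3@4, Task 4@3): d1:4  d2:4  d3:5  d4:5  d5:3 ⇒ 5.
Reduction 11 − 5 = 6.

6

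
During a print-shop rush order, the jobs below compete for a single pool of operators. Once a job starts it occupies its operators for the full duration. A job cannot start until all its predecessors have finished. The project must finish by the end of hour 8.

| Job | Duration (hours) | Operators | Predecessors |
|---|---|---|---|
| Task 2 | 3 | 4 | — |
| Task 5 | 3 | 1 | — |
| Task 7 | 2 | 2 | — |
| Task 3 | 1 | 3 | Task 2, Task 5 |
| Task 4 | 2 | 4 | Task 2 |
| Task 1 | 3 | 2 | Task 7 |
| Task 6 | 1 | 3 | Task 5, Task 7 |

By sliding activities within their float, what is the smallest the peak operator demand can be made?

6

Early-start (Task 2@1, Task 5@1, Task 7@1, Task 3@4, Task 4@4, Task 1@3, Task 6@4) gives peak 12: h1:7  h2:7  h3:7  h4:12  h5:6  h6:0  h7:0  h8:0.
Shift Task 7→4, Task 4→5, Task 1→6, Task 6→7.
Schedule Task 2@1, Task 5@1, Task 7@4, Task 3@4, Task 4@5, Task 1@6, Task 6@7: h1:5  h2:5  h3:5  h4:5  h5:6  h6:6  h7:5  h8:2 — peak 6.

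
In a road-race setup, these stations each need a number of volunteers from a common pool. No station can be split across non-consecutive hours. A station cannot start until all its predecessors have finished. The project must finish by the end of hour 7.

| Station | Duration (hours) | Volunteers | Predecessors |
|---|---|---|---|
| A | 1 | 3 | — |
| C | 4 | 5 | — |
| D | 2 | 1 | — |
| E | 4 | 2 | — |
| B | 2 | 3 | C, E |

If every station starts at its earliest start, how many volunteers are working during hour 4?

7

At early start, hour 4 has: C, E.
Demand: 5 + 2 = 7.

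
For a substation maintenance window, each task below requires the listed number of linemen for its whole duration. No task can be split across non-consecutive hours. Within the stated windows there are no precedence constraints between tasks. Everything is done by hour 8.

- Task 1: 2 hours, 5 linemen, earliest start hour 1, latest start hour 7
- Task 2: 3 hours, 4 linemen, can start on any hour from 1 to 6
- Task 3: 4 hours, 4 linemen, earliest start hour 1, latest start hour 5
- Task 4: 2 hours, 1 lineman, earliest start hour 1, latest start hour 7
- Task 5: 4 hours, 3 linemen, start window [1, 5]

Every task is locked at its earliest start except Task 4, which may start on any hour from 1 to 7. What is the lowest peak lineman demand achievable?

16

Task 4@1: h1:17  h2:17  h3:11  h4:7  h5:0  h6:0  h7:0  h8:0 → peak 17
Task 4@2: h1:16  h2:17  h3:12  h4:7  h5:0  h6:0  h7:0  h8:0 → peak 17
Task 4@3: h1:16  h2:16  h3:12  h4:8  h5:0  h6:0  h7:0  h8:0 → peak 16
Task 4@4: h1:16  h2:16  h3:11  h4:8  h5:1  h6:0  h7:0  h8:0 → peak 16
Task 4@5: h1:16  h2:16  h3:11  h4:7  h5:1  h6:1  h7:0  h8:0 → peak 16
Task 4@6: h1:16  h2:16  h3:11  h4:7  h5:0  h6:1  h7:1  h8:0 → peak 16
Task 4@7: h1:16  h2:16  h3:11  h4:7  h5:0  h6:0  h7:1  h8:1 → peak 16
Best is Task 4@3, peak 16.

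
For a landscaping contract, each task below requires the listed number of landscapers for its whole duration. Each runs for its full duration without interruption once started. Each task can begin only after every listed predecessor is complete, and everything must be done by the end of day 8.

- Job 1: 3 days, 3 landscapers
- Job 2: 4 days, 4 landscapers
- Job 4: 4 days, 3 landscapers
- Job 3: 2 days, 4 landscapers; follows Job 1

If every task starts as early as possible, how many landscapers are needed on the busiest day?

Early-start schedule: Job 1@1, Job 2@1, Job 4@1, Job 3@4.
Load per day: day 1: 10, day 2: 10, day 3: 10, day 4: 11, day 5: 4, day 6: 0, day 7: 0, day 8: 0.
Peak is 11.

11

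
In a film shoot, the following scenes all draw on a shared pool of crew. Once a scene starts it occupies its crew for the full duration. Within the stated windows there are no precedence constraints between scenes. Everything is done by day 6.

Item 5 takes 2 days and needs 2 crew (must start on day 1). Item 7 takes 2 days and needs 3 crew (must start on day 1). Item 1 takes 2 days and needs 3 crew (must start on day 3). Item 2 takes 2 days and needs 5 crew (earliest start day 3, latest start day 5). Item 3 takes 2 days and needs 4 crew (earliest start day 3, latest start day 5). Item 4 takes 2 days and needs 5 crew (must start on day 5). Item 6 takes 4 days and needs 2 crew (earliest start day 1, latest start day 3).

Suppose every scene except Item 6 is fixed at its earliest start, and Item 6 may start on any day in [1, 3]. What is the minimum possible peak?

Item 6@1: d1:7  d2:7  d3:14  d4:14  d5:5  d6:5 → peak 14
Item 6@2: d1:5  d2:7  d3:14  d4:14  d5:7  d6:5 → peak 14
Item 6@3: d1:5  d2:5  d3:14  d4:14  d5:7  d6:7 → peak 14
Best is Item 6@1, peak 14.

14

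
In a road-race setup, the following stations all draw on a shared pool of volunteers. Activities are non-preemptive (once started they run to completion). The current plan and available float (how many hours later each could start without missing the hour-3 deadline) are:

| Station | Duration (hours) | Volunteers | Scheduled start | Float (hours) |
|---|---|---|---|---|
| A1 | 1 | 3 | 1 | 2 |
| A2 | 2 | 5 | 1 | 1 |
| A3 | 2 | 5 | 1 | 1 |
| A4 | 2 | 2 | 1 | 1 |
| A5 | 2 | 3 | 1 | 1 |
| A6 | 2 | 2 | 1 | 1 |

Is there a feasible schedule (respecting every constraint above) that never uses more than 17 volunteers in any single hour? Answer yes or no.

Schedule A1@1, A2@1, A3@1, A4@1, A5@2, A6@1: h1:17  h2:17  h3:3 — peak 17 ≤ 17.

yes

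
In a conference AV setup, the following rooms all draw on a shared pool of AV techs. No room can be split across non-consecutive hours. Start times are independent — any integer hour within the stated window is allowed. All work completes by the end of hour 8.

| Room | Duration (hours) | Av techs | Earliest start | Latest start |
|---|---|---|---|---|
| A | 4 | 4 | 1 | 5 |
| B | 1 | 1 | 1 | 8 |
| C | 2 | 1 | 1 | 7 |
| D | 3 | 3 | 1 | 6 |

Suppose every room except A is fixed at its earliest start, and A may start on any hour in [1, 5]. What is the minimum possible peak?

A@1: h1:9  h2:8  h3:7  h4:4  h5:0  h6:0  h7:0  h8:0 → peak 9
A@2: h1:5  h2:8  h3:7  h4:4  h5:4  h6:0  h7:0  h8:0 → peak 8
A@3: h1:5  h2:4  h3:7  h4:4  h5:4  h6:4  h7:0  h8:0 → peak 7
A@4: h1:5  h2:4  h3:3  h4:4  h5:4  h6:4  h7:4  h8:0 → peak 5
A@5: h1:5  h2:4  h3:3  h4:0  h5:4  h6:4  h7:4  h8:4 → peak 5
Best is A@4, peak 5.

5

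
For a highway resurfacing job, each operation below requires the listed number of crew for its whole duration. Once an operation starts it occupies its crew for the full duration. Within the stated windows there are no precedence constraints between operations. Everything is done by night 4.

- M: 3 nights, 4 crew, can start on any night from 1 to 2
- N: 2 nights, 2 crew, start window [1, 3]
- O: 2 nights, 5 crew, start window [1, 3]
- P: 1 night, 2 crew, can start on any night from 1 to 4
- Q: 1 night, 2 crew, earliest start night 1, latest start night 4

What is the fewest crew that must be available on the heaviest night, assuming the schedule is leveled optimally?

9

Early-start (M@1, N@1, O@1, P@1, Q@1) gives peak 15: n1:15  n2:11  n3:4  n4:0.
Shift O→3, Q→2.
Schedule M@1, N@1, O@3, P@1, Q@2: n1:8  n2:8  n3:9  n4:5 — peak 9.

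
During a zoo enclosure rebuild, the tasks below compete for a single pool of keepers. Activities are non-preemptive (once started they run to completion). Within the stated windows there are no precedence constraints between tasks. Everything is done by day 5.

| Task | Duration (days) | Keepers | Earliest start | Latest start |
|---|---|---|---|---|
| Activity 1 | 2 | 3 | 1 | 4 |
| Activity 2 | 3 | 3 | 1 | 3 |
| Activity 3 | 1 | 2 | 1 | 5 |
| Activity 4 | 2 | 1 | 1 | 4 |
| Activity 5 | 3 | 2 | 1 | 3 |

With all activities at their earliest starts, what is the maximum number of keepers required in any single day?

11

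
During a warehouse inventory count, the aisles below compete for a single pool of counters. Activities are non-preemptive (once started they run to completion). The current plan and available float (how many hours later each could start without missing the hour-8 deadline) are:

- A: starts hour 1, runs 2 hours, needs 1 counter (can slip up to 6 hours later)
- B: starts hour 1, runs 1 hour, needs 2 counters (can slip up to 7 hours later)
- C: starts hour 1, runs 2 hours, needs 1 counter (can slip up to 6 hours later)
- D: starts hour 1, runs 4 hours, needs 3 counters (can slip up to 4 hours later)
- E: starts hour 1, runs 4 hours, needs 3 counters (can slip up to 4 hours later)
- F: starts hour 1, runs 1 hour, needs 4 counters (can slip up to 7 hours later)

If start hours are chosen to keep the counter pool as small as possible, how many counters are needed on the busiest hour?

Early-start (A@1, B@1, C@1, D@1, E@1, F@1) gives peak 14: h1:14  h2:8  h3:6  h4:6  h5:0  h6:0  h7:0  h8:0.
Shift D→2, E→3, F→7.
Schedule A@1, B@1, C@1, D@2, E@3, F@7: h1:4  h2:5  h3:6  h4:6  h5:6  h6:3  h7:4  h8:0 — peak 6.

6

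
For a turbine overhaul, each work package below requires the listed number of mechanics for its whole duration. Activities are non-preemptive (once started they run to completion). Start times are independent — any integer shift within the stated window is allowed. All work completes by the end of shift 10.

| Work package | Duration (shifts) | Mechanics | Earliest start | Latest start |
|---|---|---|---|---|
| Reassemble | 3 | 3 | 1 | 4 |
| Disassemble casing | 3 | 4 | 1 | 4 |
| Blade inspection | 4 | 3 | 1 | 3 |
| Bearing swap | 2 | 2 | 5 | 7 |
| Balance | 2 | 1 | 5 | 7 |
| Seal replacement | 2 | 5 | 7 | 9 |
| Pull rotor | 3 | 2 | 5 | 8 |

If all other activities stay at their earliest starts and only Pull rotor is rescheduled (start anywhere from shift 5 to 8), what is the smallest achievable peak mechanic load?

10

Pull rotor@5: s1:10  s2:10  s3:10  s4:3  s5:5  s6:5  s7:7  s8:5  s9:0  s10:0 → peak 10
Pull rotor@6: s1:10  s2:10  s3:10  s4:3  s5:3  s6:5  s7:7  s8:7  s9:0  s10:0 → peak 10
Pull rotor@7: s1:10  s2:10  s3:10  s4:3  s5:3  s6:3  s7:7  s8:7  s9:2  s10:0 → peak 10
Pull rotor@8: s1:10  s2:10  s3:10  s4:3  s5:3  s6:3  s7:5  s8:7  s9:2  s10:2 → peak 10
Best is Pull rotor@5, peak 10.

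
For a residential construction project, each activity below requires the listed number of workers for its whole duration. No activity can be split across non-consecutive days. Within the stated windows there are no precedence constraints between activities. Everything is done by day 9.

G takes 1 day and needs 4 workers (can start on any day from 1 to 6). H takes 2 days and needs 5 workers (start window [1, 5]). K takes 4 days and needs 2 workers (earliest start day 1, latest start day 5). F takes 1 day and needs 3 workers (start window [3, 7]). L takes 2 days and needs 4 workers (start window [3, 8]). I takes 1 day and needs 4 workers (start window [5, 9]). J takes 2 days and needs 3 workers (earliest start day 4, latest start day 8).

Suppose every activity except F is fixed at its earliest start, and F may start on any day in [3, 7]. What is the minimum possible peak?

11

F@3: d1:11  d2:7  d3:9  d4:9  d5:7  d6:0  d7:0  d8:0  d9:0 → peak 11
F@4: d1:11  d2:7  d3:6  d4:12  d5:7  d6:0  d7:0  d8:0  d9:0 → peak 12
F@5: d1:11  d2:7  d3:6  d4:9  d5:10  d6:0  d7:0  d8:0  d9:0 → peak 11
F@6: d1:11  d2:7  d3:6  d4:9  d5:7  d6:3  d7:0  d8:0  d9:0 → peak 11
F@7: d1:11  d2:7  d3:6  d4:9  d5:7  d6:0  d7:3  d8:0  d9:0 → peak 11
Best is F@3, peak 11.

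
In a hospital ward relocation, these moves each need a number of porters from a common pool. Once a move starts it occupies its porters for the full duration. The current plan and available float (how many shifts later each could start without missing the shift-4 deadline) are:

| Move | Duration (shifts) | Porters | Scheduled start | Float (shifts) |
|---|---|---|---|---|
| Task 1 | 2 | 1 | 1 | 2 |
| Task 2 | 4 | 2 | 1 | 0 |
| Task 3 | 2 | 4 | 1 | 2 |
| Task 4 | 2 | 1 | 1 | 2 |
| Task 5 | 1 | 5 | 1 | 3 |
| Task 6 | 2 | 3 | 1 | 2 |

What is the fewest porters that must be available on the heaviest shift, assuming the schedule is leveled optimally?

Early-start (Task 1@1, Task 2@1, Task 3@1, Task 4@1, Task 5@1, Task 6@1) gives peak 16: s1:16  s2:11  s3:2  s4:2.
Shift Task 3→2, Task 6→3.
Schedule Task 1@1, Task 2@1, Task 3@2, Task 4@1, Task 5@1, Task 6@3: s1:9  s2:8  s3:9  s4:5 — peak 9.

9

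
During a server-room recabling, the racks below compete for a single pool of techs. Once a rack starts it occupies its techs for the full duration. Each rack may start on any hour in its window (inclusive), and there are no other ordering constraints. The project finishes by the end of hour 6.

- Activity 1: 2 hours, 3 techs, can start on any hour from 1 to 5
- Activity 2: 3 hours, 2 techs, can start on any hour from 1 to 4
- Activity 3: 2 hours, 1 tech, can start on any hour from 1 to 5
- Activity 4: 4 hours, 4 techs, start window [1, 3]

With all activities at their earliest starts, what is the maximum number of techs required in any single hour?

Early-start schedule: Activity 1@1, Activity 2@1, Activity 3@1, Activity 4@1.
Load per hour: hour 1: 10, hour 2: 10, hour 3: 6, hour 4: 4, hour 5: 0, hour 6: 0.
Peak is 10.

10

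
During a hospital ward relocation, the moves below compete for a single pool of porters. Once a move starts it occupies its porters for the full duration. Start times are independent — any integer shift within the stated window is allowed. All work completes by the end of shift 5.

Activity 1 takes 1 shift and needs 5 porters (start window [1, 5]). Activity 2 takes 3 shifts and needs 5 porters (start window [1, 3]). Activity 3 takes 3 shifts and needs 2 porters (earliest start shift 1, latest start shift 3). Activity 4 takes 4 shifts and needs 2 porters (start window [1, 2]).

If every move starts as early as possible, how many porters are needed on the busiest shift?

Early-start schedule: Activity 1@1, Activity 2@1, Activity 3@1, Activity 4@1.
Load per shift: shift 1: 14, shift 2: 9, shift 3: 9, shift 4: 2, shift 5: 0.
Peak is 14.

14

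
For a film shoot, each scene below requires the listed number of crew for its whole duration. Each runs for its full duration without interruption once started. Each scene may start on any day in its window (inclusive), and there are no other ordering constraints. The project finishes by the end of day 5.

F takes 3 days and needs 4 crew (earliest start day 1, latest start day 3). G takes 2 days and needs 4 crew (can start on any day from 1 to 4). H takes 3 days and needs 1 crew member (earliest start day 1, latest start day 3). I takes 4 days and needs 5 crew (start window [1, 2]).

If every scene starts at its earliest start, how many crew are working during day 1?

14

At early start, day 1 has: F, G, H, I.
Demand: 4 + 4 + 1 + 5 = 14.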